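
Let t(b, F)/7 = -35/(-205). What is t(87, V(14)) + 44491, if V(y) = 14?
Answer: 1824180/41 ≈ 44492.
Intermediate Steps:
t(b, F) = 49/41 (t(b, F) = 7*(-35/(-205)) = 7*(-35*(-1/205)) = 7*(7/41) = 49/41)
t(87, V(14)) + 44491 = 49/41 + 44491 = 1824180/41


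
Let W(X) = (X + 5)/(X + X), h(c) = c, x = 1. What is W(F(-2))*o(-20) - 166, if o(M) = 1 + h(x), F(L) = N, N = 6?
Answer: -985/6 ≈ -164.17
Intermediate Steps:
F(L) = 6
W(X) = (5 + X)/(2*X) (W(X) = (5 + X)/((2*X)) = (5 + X)*(1/(2*X)) = (5 + X)/(2*X))
o(M) = 2 (o(M) = 1 + 1 = 2)
W(F(-2))*o(-20) - 166 = ((1/2)*(5 + 6)/6)*2 - 166 = ((1/2)*(1/6)*11)*2 - 166 = (11/12)*2 - 166 = 11/6 - 166 = -985/6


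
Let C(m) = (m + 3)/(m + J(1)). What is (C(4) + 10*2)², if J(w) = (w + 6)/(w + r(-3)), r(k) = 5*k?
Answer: 484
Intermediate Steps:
J(w) = (6 + w)/(-15 + w) (J(w) = (w + 6)/(w + 5*(-3)) = (6 + w)/(w - 15) = (6 + w)/(-15 + w))
C(m) = (3 + m)/(-½ + m) (C(m) = (m + 3)/(m + (6 + 1)/(-15 + 1)) = (3 + m)/(m + 7/(-14)) = (3 + m)/(m - 1/14*7) = (3 + m)/(m - ½) = (3 + m)/(-½ + m))
(C(4) + 10*2)² = (2*(3 + 4)/(-1 + 2*4) + 10*2)² = (2*7/(-1 + 8) + 20)² = (2*7/7 + 20)² = (2*(⅐)*7 + 20)² = (2 + 20)² = 22² = 484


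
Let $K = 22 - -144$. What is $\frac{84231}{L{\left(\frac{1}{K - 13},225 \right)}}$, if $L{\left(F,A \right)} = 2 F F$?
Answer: $\frac{1971763479}{2} \approx 9.8588 \cdot 10^{8}$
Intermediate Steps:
$K = 166$ ($K = 22 + 144 = 166$)
$L{\left(F,A \right)} = 2 F^{2}$
$\frac{84231}{L{\left(\frac{1}{K - 13},225 \right)}} = \frac{84231}{2 \left(\frac{1}{166 - 13}\right)^{2}} = \frac{84231}{2 \left(\frac{1}{153}\right)^{2}} = \frac{84231}{2 \cdot \frac{1}{23409}} = \frac{84231}{\frac{2}{23409}} = 84231 \cdot \frac{23409}{2} = \frac{1971763479}{2}$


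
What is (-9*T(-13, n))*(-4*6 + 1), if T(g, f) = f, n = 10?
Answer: 2070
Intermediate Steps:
(-9*T(-13, n))*(-4*6 + 1) = (-9*10)*(-4*6 + 1) = -90*(-24 + 1) = -90*(-23) = 2070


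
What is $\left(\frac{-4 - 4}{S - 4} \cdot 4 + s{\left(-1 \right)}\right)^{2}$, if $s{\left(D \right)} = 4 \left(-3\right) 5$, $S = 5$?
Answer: $8464$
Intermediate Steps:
$s{\left(D \right)} = -60$ ($s{\left(D \right)} = \left(-12\right) 5 = -60$)
$\left(\frac{-4 - 4}{S - 4} \cdot 4 + s{\left(-1 \right)}\right)^{2} = \left(\frac{-4 - 4}{5 - 4} \cdot 4 - 60\right)^{2} = \left(- \frac{8}{1} \cdot 4 - 60\right)^{2} = \left(\left(-8\right) 1 \cdot 4 - 60\right)^{2} = \left(\left(-8\right) 4 - 60\right)^{2} = \left(-32 - 60\right)^{2} = \left(-92\right)^{2} = 8464$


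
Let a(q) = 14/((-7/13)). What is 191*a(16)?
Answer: -4966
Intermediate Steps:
a(q) = -26 (a(q) = 14/((-7*1/13)) = 14/(-7/13) = 14*(-13/7) = -26)
191*a(16) = 191*(-26) = -4966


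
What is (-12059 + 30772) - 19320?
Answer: -607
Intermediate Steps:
(-12059 + 30772) - 19320 = 18713 - 19320 = -607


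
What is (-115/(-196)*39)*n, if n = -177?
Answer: -793845/196 ≈ -4050.2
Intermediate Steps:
(-115/(-196)*39)*n = (-115/(-196)*39)*(-177) = (-115*(-1/196)*39)*(-177) = ((115/196)*39)*(-177) = (4485/196)*(-177) = -793845/196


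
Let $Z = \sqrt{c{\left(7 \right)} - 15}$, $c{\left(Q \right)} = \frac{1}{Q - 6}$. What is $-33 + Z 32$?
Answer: $-33 + 32 i \sqrt{14} \approx -33.0 + 119.73 i$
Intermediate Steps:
$c{\left(Q \right)} = \frac{1}{-6 + Q}$
$Z = i \sqrt{14}$ ($Z = \sqrt{\frac{1}{-6 + 7} - 15} = \sqrt{1^{-1} - 15} = \sqrt{1 - 15} = \sqrt{-14} = i \sqrt{14} \approx 3.7417 i$)
$-33 + Z 32 = -33 + i \sqrt{14} \cdot 32 = -33 + 32 i \sqrt{14}$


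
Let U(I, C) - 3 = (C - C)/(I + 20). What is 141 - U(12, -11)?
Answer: 138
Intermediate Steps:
U(I, C) = 3 (U(I, C) = 3 + (C - C)/(I + 20) = 3 + 0/(20 + I) = 3 + 0 = 3)
141 - U(12, -11) = 141 - 1*3 = 141 - 3 = 138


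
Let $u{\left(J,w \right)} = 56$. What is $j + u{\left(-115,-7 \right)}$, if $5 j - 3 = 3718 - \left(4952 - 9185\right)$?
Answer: $\frac{8234}{5} \approx 1646.8$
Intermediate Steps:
$j = \frac{7954}{5}$ ($j = \frac{3}{5} + \frac{3718 - \left(4952 - 9185\right)}{5} = \frac{3}{5} + \frac{3718 - -4233}{5} = \frac{3}{5} + \frac{3718 + 4233}{5} = \frac{3}{5} + \frac{1}{5} \cdot 7951 = \frac{3}{5} + \frac{7951}{5} = \frac{7954}{5} \approx 1590.8$)
$j + u{\left(-115,-7 \right)} = \frac{7954}{5} + 56 = \frac{8234}{5}$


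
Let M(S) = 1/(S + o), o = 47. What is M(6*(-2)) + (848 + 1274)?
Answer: 74271/35 ≈ 2122.0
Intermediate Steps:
M(S) = 1/(47 + S) (M(S) = 1/(S + 47) = 1/(47 + S))
M(6*(-2)) + (848 + 1274) = 1/(47 + 6*(-2)) + (848 + 1274) = 1/(47 - 12) + 2122 = 1/35 + 2122 = 74271/35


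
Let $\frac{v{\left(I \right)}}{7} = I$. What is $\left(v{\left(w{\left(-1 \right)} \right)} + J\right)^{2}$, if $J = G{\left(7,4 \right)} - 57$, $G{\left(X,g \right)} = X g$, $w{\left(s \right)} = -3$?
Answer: $2500$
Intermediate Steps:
$v{\left(I \right)} = 7 I$
$J = -29$ ($J = 7 \cdot 4 - 57 = 28 - 57 = -29$)
$\left(v{\left(w{\left(-1 \right)} \right)} + J\right)^{2} = \left(7 \left(-3\right) - 29\right)^{2} = \left(-21 - 29\right)^{2} = \left(-50\right)^{2} = 2500$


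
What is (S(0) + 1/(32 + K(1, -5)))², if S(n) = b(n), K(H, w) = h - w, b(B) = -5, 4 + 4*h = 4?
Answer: 33856/1369 ≈ 24.730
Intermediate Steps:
h = 0 (h = -1 + (¼)*4 = -1 + 1 = 0)
K(H, w) = -w (K(H, w) = 0 - w = -w)
S(n) = -5
(S(0) + 1/(32 + K(1, -5)))² = (-5 + 1/(32 - 1*(-5)))² = (-5 + 1/(32 + 5))² = (-5 + 1/37)² = (-184/37)² = 33856/1369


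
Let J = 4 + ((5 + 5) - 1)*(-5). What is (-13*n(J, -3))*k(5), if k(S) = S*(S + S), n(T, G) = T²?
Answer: -1092650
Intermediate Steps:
J = -41 (J = 4 + (10 - 1)*(-5) = 4 + 9*(-5) = 4 - 45 = -41)
k(S) = 2*S² (k(S) = S*(2*S) = 2*S²)
(-13*n(J, -3))*k(5) = (-13*(-41)²)*(2*5²) = (-13*1681)*(2*25) = -21853*50 = -1092650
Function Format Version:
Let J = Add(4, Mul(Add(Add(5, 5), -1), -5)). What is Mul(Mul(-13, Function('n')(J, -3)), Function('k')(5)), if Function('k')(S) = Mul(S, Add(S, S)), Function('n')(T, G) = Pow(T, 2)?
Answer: -1092650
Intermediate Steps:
J = -41 (J = Add(4, Mul(Add(10, -1), -5)) = Add(4, Mul(9, -5)) = Add(4, -45) = -41)
Function('k')(S) = Mul(2, Pow(S, 2)) (Function('k')(S) = Mul(S, Mul(2, S)) = Mul(2, Pow(S, 2)))
Mul(Mul(-13, Function('n')(J, -3)), Function('k')(5)) = Mul(Mul(-13, Pow(-41, 2)), Mul(2, Pow(5, 2))) = Mul(Mul(-13, 1681), Mul(2, 25)) = Mul(-21853, 50) = -1092650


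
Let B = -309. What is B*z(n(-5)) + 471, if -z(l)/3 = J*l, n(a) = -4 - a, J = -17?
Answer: -15288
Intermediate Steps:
z(l) = 51*l (z(l) = -(-51)*l = 51*l)
B*z(n(-5)) + 471 = -15759*(-4 - 1*(-5)) + 471 = -15759*(-4 + 5) + 471 = -15759 + 471 = -15288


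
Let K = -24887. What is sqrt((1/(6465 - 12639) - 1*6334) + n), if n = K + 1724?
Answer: I*sqrt(2549602706)/294 ≈ 171.75*I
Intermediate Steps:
n = -23163 (n = -24887 + 1724 = -23163)
sqrt((1/(6465 - 12639) - 1*6334) + n) = sqrt((1/(6465 - 12639) - 1*6334) - 23163) = sqrt((1/(-6174) - 6334) - 23163) = sqrt((-1/6174 - 6334) - 23163) = sqrt(-39106117/6174 - 23163) = sqrt(-182114479/6174) = I*sqrt(2549602706)/294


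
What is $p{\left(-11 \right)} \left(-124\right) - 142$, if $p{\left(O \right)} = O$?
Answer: $1222$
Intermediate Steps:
$p{\left(-11 \right)} \left(-124\right) - 142 = \left(-11\right) \left(-124\right) - 142 = 1364 - 142 = 1222$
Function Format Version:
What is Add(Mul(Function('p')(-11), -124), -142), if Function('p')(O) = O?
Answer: 1222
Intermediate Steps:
Add(Mul(Function('p')(-11), -124), -142) = Add(Mul(-11, -124), -142) = Add(1364, -142) = 1222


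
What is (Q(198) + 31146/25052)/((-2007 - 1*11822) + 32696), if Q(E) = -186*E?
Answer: -153763985/78776014 ≈ -1.9519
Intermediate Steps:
(Q(198) + 31146/25052)/((-2007 - 1*11822) + 32696) = (-186*198 + 31146/25052)/((-2007 - 1*11822) + 32696) = (-36828 + 31146*(1/25052))/((-2007 - 11822) + 32696) = (-36828 + 15573/12526)/(-13829 + 32696) = -461291955/12526/18867 = -461291955/12526*1/18867 = -153763985/78776014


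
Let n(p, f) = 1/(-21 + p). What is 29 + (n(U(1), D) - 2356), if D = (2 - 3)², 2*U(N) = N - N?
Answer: -48868/21 ≈ -2327.0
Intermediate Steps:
U(N) = 0 (U(N) = (N - N)/2 = (½)*0 = 0)
D = 1 (D = (-1)² = 1)
29 + (n(U(1), D) - 2356) = 29 + (1/(-21 + 0) - 2356) = 29 + (1/(-21) - 2356) = 29 + (-1/21 - 2356) = 29 - 49477/21 = -48868/21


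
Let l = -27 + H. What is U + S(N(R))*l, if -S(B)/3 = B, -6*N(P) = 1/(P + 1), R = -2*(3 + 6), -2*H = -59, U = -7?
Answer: -481/68 ≈ -7.0735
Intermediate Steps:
H = 59/2 (H = -½*(-59) = 59/2 ≈ 29.500)
R = -18 (R = -2*9 = -18)
N(P) = -1/(6*(1 + P)) (N(P) = -1/(6*(P + 1)) = -1/(6*(1 + P)))
l = 5/2 (l = -27 + 59/2 = 5/2 ≈ 2.5000)
S(B) = -3*B
U + S(N(R))*l = -7 - (-3)/(6 + 6*(-18))*(5/2) = -7 - (-3)/(6 - 108)*(5/2) = -7 - (-3)/(-102)*(5/2) = -7 - (-3)*(-1)/102*(5/2) = -7 - 3*1/102*(5/2) = -7 - 1/34*5/2 = -7 - 5/68 = -481/68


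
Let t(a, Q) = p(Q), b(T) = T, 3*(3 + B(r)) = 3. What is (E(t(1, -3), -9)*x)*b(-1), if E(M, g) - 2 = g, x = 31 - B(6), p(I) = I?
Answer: 231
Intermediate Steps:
B(r) = -2 (B(r) = -3 + (1/3)*3 = -3 + 1 = -2)
x = 33 (x = 31 - 1*(-2) = 31 + 2 = 33)
t(a, Q) = Q
E(M, g) = 2 + g
(E(t(1, -3), -9)*x)*b(-1) = ((2 - 9)*33)*(-1) = -7*33*(-1) = -231*(-1) = 231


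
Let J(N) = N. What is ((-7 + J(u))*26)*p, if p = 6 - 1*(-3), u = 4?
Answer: -702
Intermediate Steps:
p = 9 (p = 6 + 3 = 9)
((-7 + J(u))*26)*p = ((-7 + 4)*26)*9 = -3*26*9 = -78*9 = -702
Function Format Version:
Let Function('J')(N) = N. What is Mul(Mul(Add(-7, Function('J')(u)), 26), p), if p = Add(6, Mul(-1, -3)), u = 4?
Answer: -702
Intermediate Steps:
p = 9 (p = Add(6, 3) = 9)
Mul(Mul(Add(-7, Function('J')(u)), 26), p) = Mul(Mul(Add(-7, 4), 26), 9) = Mul(Mul(-3, 26), 9) = Mul(-78, 9) = -702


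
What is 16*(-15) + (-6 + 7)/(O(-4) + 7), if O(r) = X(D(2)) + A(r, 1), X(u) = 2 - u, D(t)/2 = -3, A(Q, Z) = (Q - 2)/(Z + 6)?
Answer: -23753/99 ≈ -239.93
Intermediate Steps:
A(Q, Z) = (-2 + Q)/(6 + Z)
D(t) = -6 (D(t) = 2*(-3) = -6)
O(r) = 54/7 + r/7 (O(r) = (2 - 1*(-6)) + (-2 + r)/(6 + 1) = (2 + 6) + (-2 + r)/7 = 8 + (-2 + r)/7 = 8 + (-2/7 + r/7) = 54/7 + r/7)
16*(-15) + (-6 + 7)/(O(-4) + 7) = 16*(-15) + (-6 + 7)/((54/7 + (⅐)*(-4)) + 7) = -240 + 1/((54/7 - 4/7) + 7) = -240 + 1/(50/7 + 7) = -240 + 1/(99/7) = -240 + 1*(7/99) = -240 + 7/99 = -23753/99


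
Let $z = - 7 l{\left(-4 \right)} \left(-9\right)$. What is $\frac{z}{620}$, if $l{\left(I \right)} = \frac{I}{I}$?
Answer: $\frac{63}{620} \approx 0.10161$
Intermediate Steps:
$l{\left(I \right)} = 1$
$z = 63$ ($z = \left(-7\right) 1 \left(-9\right) = \left(-7\right) \left(-9\right) = 63$)
$\frac{z}{620} = \frac{63}{620}$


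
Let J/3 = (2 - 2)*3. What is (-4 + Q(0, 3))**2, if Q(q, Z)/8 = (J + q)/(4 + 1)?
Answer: 16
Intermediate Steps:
J = 0 (J = 3*((2 - 2)*3) = 3*(0*3) = 3*0 = 0)
Q(q, Z) = 8*q/5 (Q(q, Z) = 8*((0 + q)/(4 + 1)) = 8*(q/5) = 8*q/5)
(-4 + Q(0, 3))**2 = (-4 + (8/5)*0)**2 = (-4 + 0)**2 = (-4)**2 = 16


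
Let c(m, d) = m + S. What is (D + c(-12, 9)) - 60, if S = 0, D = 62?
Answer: -10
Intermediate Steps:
c(m, d) = m (c(m, d) = m + 0 = m)
(D + c(-12, 9)) - 60 = (62 - 12) - 60 = 50 - 60 = -10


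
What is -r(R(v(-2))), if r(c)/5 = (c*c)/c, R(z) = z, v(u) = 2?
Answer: -10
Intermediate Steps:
r(c) = 5*c (r(c) = 5*((c*c)/c) = 5*(c**2/c) = 5*c)
-r(R(v(-2))) = -5*2 = -1*10 = -10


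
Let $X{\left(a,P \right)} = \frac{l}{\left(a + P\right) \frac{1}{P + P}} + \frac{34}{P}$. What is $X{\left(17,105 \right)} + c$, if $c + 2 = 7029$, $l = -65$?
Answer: $\frac{44293384}{6405} \approx 6915.4$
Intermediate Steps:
$X{\left(a,P \right)} = \frac{34}{P} - \frac{130 P}{P + a}$ ($X{\left(a,P \right)} = - \frac{65}{\left(a + P\right) \frac{1}{P + P}} + \frac{34}{P} = - \frac{65}{\left(P + a\right) \frac{1}{2 P}} + \frac{34}{P} = - \frac{65}{\frac{1}{2} \frac{1}{P} \left(P + a\right)} + \frac{34}{P} = - 65 \frac{2 P}{P + a} + \frac{34}{P} = - \frac{130 P}{P + a} + \frac{34}{P} = \frac{34}{P} - \frac{130 P}{P + a}$)
$c = 7027$ ($c = -2 + 7029 = 7027$)
$X{\left(17,105 \right)} + c = \frac{2 \left(- 65 \cdot 105^{2} + 17 \cdot 105 + 17 \cdot 17\right)}{105 \left(105 + 17\right)} + 7027 = 2 \cdot \frac{1}{105} \cdot \frac{1}{122} \left(\left(-65\right) 11025 + 1785 + 289\right) + 7027 = 2 \cdot \frac{1}{105} \cdot \frac{1}{122} \left(-716625 + 1785 + 289\right) + 7027 = 2 \cdot \frac{1}{105} \cdot \frac{1}{122} \left(-714551\right) + 7027 = - \frac{714551}{6405} + 7027 = \frac{44293384}{6405}$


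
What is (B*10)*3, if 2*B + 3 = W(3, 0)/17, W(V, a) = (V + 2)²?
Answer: -390/17 ≈ -22.941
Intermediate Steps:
W(V, a) = (2 + V)²
B = -13/17 (B = -3/2 + ((2 + 3)²/17)/2 = -3/2 + (5²*(1/17))/2 = -3/2 + (25*(1/17))/2 = -3/2 + (½)*(25/17) = -3/2 + 25/34 = -13/17 ≈ -0.76471)
(B*10)*3 = -13/17*10*3 = -130/17*3 = -390/17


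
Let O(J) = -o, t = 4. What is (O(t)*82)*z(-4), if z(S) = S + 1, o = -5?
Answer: -1230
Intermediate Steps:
z(S) = 1 + S
O(J) = 5 (O(J) = -1*(-5) = 5)
(O(t)*82)*z(-4) = (5*82)*(1 - 4) = 410*(-3) = -1230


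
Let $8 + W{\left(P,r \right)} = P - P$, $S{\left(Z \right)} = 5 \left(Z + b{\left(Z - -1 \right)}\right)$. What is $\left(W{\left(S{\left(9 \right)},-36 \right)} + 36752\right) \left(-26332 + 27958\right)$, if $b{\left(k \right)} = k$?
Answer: $59745744$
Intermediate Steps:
$S{\left(Z \right)} = 5 + 10 Z$ ($S{\left(Z \right)} = 5 \left(Z + \left(Z - -1\right)\right) = 5 \left(Z + \left(Z + 1\right)\right) = 5 \left(Z + \left(1 + Z\right)\right) = 5 \left(1 + 2 Z\right) = 5 + 10 Z$)
$W{\left(P,r \right)} = -8$ ($W{\left(P,r \right)} = -8 + \left(P - P\right) = -8 + 0 = -8$)
$\left(W{\left(S{\left(9 \right)},-36 \right)} + 36752\right) \left(-26332 + 27958\right) = \left(-8 + 36752\right) \left(-26332 + 27958\right) = 36744 \cdot 1626 = 59745744$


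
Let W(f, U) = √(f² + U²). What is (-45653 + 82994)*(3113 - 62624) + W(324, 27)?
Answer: -2222200251 + 27*√145 ≈ -2.2222e+9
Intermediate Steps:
W(f, U) = √(U² + f²)
(-45653 + 82994)*(3113 - 62624) + W(324, 27) = (-45653 + 82994)*(3113 - 62624) + √(27² + 324²) = 37341*(-59511) + √(729 + 104976) = -2222200251 + √105705 = -2222200251 + 27*√145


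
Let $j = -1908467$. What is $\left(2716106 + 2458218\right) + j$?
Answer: $3265857$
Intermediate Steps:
$\left(2716106 + 2458218\right) + j = \left(2716106 + 2458218\right) - 1908467 = 5174324 - 1908467 = 3265857$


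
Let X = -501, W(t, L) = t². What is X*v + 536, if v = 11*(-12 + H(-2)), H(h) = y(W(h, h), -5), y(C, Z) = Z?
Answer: 94223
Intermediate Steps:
H(h) = -5
v = -187 (v = 11*(-12 - 5) = 11*(-17) = -187)
X*v + 536 = -501*(-187) + 536 = 93687 + 536 = 94223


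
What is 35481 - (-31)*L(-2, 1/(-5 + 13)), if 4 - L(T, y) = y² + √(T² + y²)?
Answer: 2278689/64 - 31*√257/8 ≈ 35542.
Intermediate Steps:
L(T, y) = 4 - y² - √(T² + y²) (L(T, y) = 4 - (y² + √(T² + y²)) = 4 + (-y² - √(T² + y²)) = 4 - y² - √(T² + y²))
35481 - (-31)*L(-2, 1/(-5 + 13)) = 35481 - (-31)*(4 - (1/(-5 + 13))² - √((-2)² + (1/(-5 + 13))²)) = 35481 - (-31)*(4 - (1/8)² - √(4 + (1/8)²)) = 35481 - (-31)*(4 - (⅛)² - √(4 + (⅛)²)) = 35481 - (-31)*(4 - 1*1/64 - √(4 + 1/64)) = 35481 - (-31)*(4 - 1/64 - √(257/64)) = 35481 - (-31)*(4 - 1/64 - √257/8) = 35481 - (-31)*(255/64 - √257/8) = 35481 - (-7905/64 + 31*√257/8) = 35481 + (7905/64 - 31*√257/8) = 2278689/64 - 31*√257/8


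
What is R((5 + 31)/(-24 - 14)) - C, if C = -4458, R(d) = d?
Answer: 84684/19 ≈ 4457.1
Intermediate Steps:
R((5 + 31)/(-24 - 14)) - C = (5 + 31)/(-24 - 14) - 1*(-4458) = 36/(-38) + 4458 = 36*(-1/38) + 4458 = -18/19 + 4458 = 84684/19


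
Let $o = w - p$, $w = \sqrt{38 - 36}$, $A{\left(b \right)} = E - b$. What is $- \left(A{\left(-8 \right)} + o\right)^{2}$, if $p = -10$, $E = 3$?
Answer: $- \left(21 + \sqrt{2}\right)^{2} \approx -502.4$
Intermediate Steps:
$A{\left(b \right)} = 3 - b$
$w = \sqrt{2} \approx 1.4142$
$o = 10 + \sqrt{2}$ ($o = \sqrt{2} - -10 = \sqrt{2} + 10 = 10 + \sqrt{2} \approx 11.414$)
$- \left(A{\left(-8 \right)} + o\right)^{2} = - \left(\left(3 - -8\right) + \left(10 + \sqrt{2}\right)\right)^{2} = - \left(\left(3 + 8\right) + \left(10 + \sqrt{2}\right)\right)^{2} = - \left(11 + \left(10 + \sqrt{2}\right)\right)^{2} = - \left(21 + \sqrt{2}\right)^{2}$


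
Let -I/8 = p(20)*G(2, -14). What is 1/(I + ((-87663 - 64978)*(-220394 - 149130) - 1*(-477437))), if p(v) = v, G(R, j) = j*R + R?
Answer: 1/56404994481 ≈ 1.7729e-11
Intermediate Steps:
G(R, j) = R + R*j (G(R, j) = R*j + R = R + R*j)
I = 4160 (I = -160*2*(1 - 14) = -160*2*(-13) = -160*(-26) = -8*(-520) = 4160)
1/(I + ((-87663 - 64978)*(-220394 - 149130) - 1*(-477437))) = 1/(4160 + ((-87663 - 64978)*(-220394 - 149130) - 1*(-477437))) = 1/(4160 + (-152641*(-369524) + 477437)) = 1/(4160 + (56404512884 + 477437)) = 1/(4160 + 56404990321) = 1/56404994481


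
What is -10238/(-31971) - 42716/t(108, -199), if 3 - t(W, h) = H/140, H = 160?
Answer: -9559579558/415623 ≈ -23001.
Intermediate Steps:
t(W, h) = 13/7 (t(W, h) = 3 - 160/140 = 3 - 1*8/7 = 3 - 8/7 = 13/7)
-10238/(-31971) - 42716/t(108, -199) = -10238/(-31971) - 42716/13/7 = -10238*(-1/31971) - 42716*7/13 = 10238/31971 - 299012/13 = -9559579558/415623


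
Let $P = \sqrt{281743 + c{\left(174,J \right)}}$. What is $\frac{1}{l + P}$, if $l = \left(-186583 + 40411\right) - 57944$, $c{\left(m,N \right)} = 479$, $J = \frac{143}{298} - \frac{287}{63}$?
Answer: $- \frac{102058}{20831529617} - \frac{3 \sqrt{31358}}{41663059234} \approx -4.912 \cdot 10^{-6}$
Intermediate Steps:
$J = - \frac{10931}{2682}$ ($J = 143 \cdot \frac{1}{298} - \frac{41}{9} = \frac{143}{298} - \frac{41}{9} = - \frac{10931}{2682} \approx -4.0757$)
$l = -204116$ ($l = -146172 - 57944 = -204116$)
$P = 3 \sqrt{31358}$ ($P = \sqrt{281743 + 479} = \sqrt{282222} = 3 \sqrt{31358} \approx 531.25$)
$\frac{1}{l + P} = \frac{1}{-204116 + 3 \sqrt{31358}}$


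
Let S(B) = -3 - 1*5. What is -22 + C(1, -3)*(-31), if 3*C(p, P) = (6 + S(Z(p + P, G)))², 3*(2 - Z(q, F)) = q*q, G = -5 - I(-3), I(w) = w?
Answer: -190/3 ≈ -63.333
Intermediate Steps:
G = -2 (G = -5 - 1*(-3) = -5 + 3 = -2)
Z(q, F) = 2 - q²/3 (Z(q, F) = 2 - q*q/3 = 2 - q²/3)
S(B) = -8 (S(B) = -3 - 5 = -8)
C(p, P) = 4/3 (C(p, P) = (6 - 8)²/3 = (⅓)*(-2)² = (⅓)*4 = 4/3)
-22 + C(1, -3)*(-31) = -22 + (4/3)*(-31) = -22 - 124/3 = -190/3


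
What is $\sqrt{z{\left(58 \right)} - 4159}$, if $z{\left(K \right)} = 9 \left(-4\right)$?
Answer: $i \sqrt{4195} \approx 64.769 i$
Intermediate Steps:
$z{\left(K \right)} = -36$
$\sqrt{z{\left(58 \right)} - 4159} = \sqrt{-36 - 4159} = \sqrt{-4195} = i \sqrt{4195}$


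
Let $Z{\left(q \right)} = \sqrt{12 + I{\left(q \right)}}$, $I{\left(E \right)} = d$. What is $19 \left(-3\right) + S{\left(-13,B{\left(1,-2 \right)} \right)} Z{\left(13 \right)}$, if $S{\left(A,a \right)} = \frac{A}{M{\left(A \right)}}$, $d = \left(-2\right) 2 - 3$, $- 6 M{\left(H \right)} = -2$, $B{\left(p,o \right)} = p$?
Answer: $-57 - 39 \sqrt{5} \approx -144.21$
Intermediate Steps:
$M{\left(H \right)} = \frac{1}{3}$ ($M{\left(H \right)} = \left(- \frac{1}{6}\right) \left(-2\right) = \frac{1}{3}$)
$d = -7$ ($d = -4 - 3 = -7$)
$I{\left(E \right)} = -7$
$S{\left(A,a \right)} = 3 A$ ($S{\left(A,a \right)} = A \frac{1}{\frac{1}{3}} = A 3 = 3 A$)
$Z{\left(q \right)} = \sqrt{5}$ ($Z{\left(q \right)} = \sqrt{12 - 7} = \sqrt{5}$)
$19 \left(-3\right) + S{\left(-13,B{\left(1,-2 \right)} \right)} Z{\left(13 \right)} = 19 \left(-3\right) + 3 \left(-13\right) \sqrt{5} = -57 - 39 \sqrt{5}$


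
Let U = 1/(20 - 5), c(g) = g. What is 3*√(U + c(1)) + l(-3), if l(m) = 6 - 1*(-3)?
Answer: 9 + 4*√15/5 ≈ 12.098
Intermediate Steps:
U = 1/15 ≈ 0.066667
l(m) = 9 (l(m) = 6 + 3 = 9)
3*√(U + c(1)) + l(-3) = 3*√(1/15 + 1) + 9 = 3*√(16/15) + 9 = 3*(4*√15/15) + 9 = 4*√15/5 + 9 = 9 + 4*√15/5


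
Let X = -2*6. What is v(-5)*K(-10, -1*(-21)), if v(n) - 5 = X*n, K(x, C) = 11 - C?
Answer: -650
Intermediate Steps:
X = -12
v(n) = 5 - 12*n
v(-5)*K(-10, -1*(-21)) = (5 - 12*(-5))*(11 - (-1)*(-21)) = (5 + 60)*(11 - 1*21) = 65*(11 - 21) = 65*(-10) = -650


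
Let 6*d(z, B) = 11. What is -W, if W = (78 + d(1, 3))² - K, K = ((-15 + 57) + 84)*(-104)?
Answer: -701185/36 ≈ -19477.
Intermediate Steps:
d(z, B) = 11/6 (d(z, B) = (⅙)*11 = 11/6)
K = -13104 (K = (42 + 84)*(-104) = 126*(-104) = -13104)
W = 701185/36 (W = (78 + 11/6)² - 1*(-13104) = (479/6)² + 13104 = 229441/36 + 13104 = 701185/36 ≈ 19477.)
-W = -1*701185/36 = -701185/36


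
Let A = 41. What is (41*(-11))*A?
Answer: -18491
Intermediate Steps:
(41*(-11))*A = (41*(-11))*41 = -451*41 = -18491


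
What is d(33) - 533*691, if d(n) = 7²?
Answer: -368254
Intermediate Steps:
d(n) = 49
d(33) - 533*691 = 49 - 533*691 = 49 - 368303 = -368254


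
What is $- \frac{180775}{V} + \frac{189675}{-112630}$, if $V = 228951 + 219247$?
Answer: $- \frac{5268632195}{2524027037} \approx -2.0874$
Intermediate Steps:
$V = 448198$
$- \frac{180775}{V} + \frac{189675}{-112630} = - \frac{180775}{448198} + \frac{189675}{-112630} = \left(-180775\right) \frac{1}{448198} + 189675 \left(- \frac{1}{112630}\right) = - \frac{180775}{448198} - \frac{37935}{22526} = - \frac{5268632195}{2524027037}$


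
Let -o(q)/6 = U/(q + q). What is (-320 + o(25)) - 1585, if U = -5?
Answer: -9522/5 ≈ -1904.4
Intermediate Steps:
o(q) = 15/q (o(q) = -(-30)/(q + q) = -(-30)/(2*q) = -(-30)*1/(2*q) = -(-15)/q = 15/q)
(-320 + o(25)) - 1585 = (-320 + 15/25) - 1585 = (-320 + 15*(1/25)) - 1585 = (-320 + ⅗) - 1585 = -1597/5 - 1585 = -9522/5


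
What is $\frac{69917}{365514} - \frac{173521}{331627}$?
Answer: $- \frac{40237989835}{121214311278} \approx -0.33196$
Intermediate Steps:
$\frac{69917}{365514} - \frac{173521}{331627} = - \frac{40237989835}{121214311278}$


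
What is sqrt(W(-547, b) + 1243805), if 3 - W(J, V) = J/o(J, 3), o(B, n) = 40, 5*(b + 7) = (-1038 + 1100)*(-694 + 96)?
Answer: sqrt(497528670)/20 ≈ 1115.3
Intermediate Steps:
b = -37111/5 (b = -7 + ((-1038 + 1100)*(-694 + 96))/5 = -7 + (62*(-598))/5 = -7 + (1/5)*(-37076) = -7 - 37076/5 = -37111/5 ≈ -7422.2)
W(J, V) = 3 - J/40
sqrt(W(-547, b) + 1243805) = sqrt((3 - 1/40*(-547)) + 1243805) = sqrt((3 + 547/40) + 1243805) = sqrt(667/40 + 1243805) = sqrt(49752867/40) = sqrt(497528670)/20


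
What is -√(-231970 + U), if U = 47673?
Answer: -I*√184297 ≈ -429.3*I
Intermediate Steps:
-√(-231970 + U) = -√(-231970 + 47673) = -√(-184297) = -I*√184297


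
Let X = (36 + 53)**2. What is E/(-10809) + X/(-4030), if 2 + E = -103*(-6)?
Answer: -88100569/43560270 ≈ -2.0225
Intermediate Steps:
E = 616 (E = -2 - 103*(-6) = -2 + 618 = 616)
X = 7921 (X = 89**2 = 7921)
E/(-10809) + X/(-4030) = 616/(-10809) + 7921/(-4030) = 616*(-1/10809) + 7921*(-1/4030) = -616/10809 - 7921/4030 = -88100569/43560270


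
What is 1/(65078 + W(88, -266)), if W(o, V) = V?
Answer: 1/64812 ≈ 1.5429e-5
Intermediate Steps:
1/(65078 + W(88, -266)) = 1/(65078 - 266) = 1/64812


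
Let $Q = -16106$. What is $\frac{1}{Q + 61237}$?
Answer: $\frac{1}{45131} \approx 2.2158 \cdot 10^{-5}$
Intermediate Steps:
$\frac{1}{Q + 61237} = \frac{1}{-16106 + 61237} = \frac{1}{45131}$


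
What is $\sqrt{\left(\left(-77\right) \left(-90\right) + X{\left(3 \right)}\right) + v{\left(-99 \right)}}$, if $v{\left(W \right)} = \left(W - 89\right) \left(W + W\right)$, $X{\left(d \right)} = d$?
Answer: $\sqrt{44157} \approx 210.14$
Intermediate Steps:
$v{\left(W \right)} = 2 W \left(-89 + W\right)$ ($v{\left(W \right)} = \left(-89 + W\right) 2 W = 2 W \left(-89 + W\right)$)
$\sqrt{\left(\left(-77\right) \left(-90\right) + X{\left(3 \right)}\right) + v{\left(-99 \right)}} = \sqrt{\left(\left(-77\right) \left(-90\right) + 3\right) + 2 \left(-99\right) \left(-89 - 99\right)} = \sqrt{\left(6930 + 3\right) + 2 \left(-99\right) \left(-188\right)} = \sqrt{6933 + 37224} = \sqrt{44157}$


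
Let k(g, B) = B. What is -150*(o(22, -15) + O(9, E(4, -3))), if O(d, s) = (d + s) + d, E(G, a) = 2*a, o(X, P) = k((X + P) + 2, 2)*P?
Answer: 2700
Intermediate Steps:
o(X, P) = 2*P
O(d, s) = s + 2*d
-150*(o(22, -15) + O(9, E(4, -3))) = -150*(2*(-15) + (2*(-3) + 2*9)) = -150*(-30 + (-6 + 18)) = -150*(-30 + 12) = -150*(-18) = 2700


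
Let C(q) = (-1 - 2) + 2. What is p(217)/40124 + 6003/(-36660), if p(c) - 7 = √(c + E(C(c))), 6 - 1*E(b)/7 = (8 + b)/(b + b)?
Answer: -1432189/8755630 + 9*√14/80248 ≈ -0.16315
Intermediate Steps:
C(q) = -1 (C(q) = -3 + 2 = -1)
E(b) = 42 - 7*(8 + b)/(2*b) (E(b) = 42 - 7*(8 + b)/(b + b) = 42 - 7*(8 + b)/(2*b))
p(c) = 7 + √(133/2 + c) (p(c) = 7 + √(c + (77/2 - 28/(-1))) = 7 + √(c + (77/2 - 28*(-1))) = 7 + √(c + (77/2 + 28)) = 7 + √(c + 133/2) = 7 + √(133/2 + c))
p(217)/40124 + 6003/(-36660) = (7 + √(266 + 4*217)/2)/40124 + 6003/(-36660) = (7 + √(266 + 868)/2)*(1/40124) + 6003*(-1/36660) = (7 + √1134/2)*(1/40124) - 2001/12220 = (7 + (9*√14)/2)*(1/40124) - 2001/12220 = (7 + 9*√14/2)*(1/40124) - 2001/12220 = (1/5732 + 9*√14/80248) - 2001/12220 = -1432189/8755630 + 9*√14/80248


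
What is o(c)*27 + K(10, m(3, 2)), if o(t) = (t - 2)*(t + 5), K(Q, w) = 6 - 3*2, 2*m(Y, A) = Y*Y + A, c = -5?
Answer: 0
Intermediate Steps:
m(Y, A) = A/2 + Y²/2 (m(Y, A) = (Y*Y + A)/2 = (Y² + A)/2 = (A + Y²)/2 = A/2 + Y²/2)
K(Q, w) = 0 (K(Q, w) = 6 - 6 = 0)
o(t) = (-2 + t)*(5 + t)
o(c)*27 + K(10, m(3, 2)) = (-10 + (-5)² + 3*(-5))*27 + 0 = (-10 + 25 - 15)*27 + 0 = 0*27 + 0 = 0 + 0 = 0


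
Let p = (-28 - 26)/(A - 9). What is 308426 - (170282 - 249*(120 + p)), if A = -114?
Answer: 6893466/41 ≈ 1.6813e+5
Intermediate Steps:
p = 18/41 (p = (-28 - 26)/(-114 - 9) = -54/(-123) = -54*(-1/123) = 18/41 ≈ 0.43902)
308426 - (170282 - 249*(120 + p)) = 308426 - (170282 - 249*(120 + 18/41)) = 308426 - (170282 - 249*4938/41) = 308426 - (170282 - 1*1229562/41) = 308426 - (170282 - 1229562/41) = 308426 - 1*5752000/41 = 308426 - 5752000/41 = 6893466/41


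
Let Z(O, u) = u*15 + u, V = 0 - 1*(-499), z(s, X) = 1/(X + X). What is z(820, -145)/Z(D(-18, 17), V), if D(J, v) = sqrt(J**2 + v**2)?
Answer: -1/2315360 ≈ -4.3190e-7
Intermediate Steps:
z(s, X) = 1/(2*X)
V = 499 (V = 0 + 499 = 499)
Z(O, u) = 16*u (Z(O, u) = 15*u + u = 16*u)
z(820, -145)/Z(D(-18, 17), V) = ((1/2)/(-145))/((16*499)) = ((1/2)*(-1/145))/7984 = -1/290*1/7984 = -1/2315360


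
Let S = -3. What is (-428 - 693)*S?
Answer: 3363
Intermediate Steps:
(-428 - 693)*S = (-428 - 693)*(-3) = -1121*(-3) = 3363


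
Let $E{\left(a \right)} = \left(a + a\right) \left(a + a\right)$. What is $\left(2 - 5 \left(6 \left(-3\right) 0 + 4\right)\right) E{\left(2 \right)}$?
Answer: $-288$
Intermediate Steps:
$E{\left(a \right)} = 4 a^{2}$ ($E{\left(a \right)} = 2 a 2 a = 4 a^{2}$)
$\left(2 - 5 \left(6 \left(-3\right) 0 + 4\right)\right) E{\left(2 \right)} = \left(2 - 5 \left(6 \left(-3\right) 0 + 4\right)\right) 4 \cdot 2^{2} = \left(2 - 5 \left(\left(-18\right) 0 + 4\right)\right) 4 \cdot 4 = \left(2 - 5 \left(0 + 4\right)\right) 16 = \left(2 - 20\right) 16 = \left(-18\right) 16 = -288$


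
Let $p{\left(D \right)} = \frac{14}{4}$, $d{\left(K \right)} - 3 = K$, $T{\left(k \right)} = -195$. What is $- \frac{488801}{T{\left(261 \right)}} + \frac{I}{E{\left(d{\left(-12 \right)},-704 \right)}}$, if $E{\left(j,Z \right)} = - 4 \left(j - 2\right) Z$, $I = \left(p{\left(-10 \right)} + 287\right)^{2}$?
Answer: $\frac{60498574709}{24161280} \approx 2503.9$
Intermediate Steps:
$d{\left(K \right)} = 3 + K$
$p{\left(D \right)} = \frac{7}{2}$ ($p{\left(D \right)} = 14 \cdot \frac{1}{4} = \frac{7}{2}$)
$I = \frac{337561}{4}$ ($I = \left(\frac{7}{2} + 287\right)^{2} = \left(\frac{581}{2}\right)^{2} = \frac{337561}{4} \approx 84390.0$)
$E{\left(j,Z \right)} = Z \left(8 - 4 j\right)$ ($E{\left(j,Z \right)} = - 4 \left(j - 2\right) Z = - 4 \left(-2 + j\right) Z = \left(8 - 4 j\right) Z = Z \left(8 - 4 j\right)$)
$- \frac{488801}{T{\left(261 \right)}} + \frac{I}{E{\left(d{\left(-12 \right)},-704 \right)}} = - \frac{488801}{-195} + \frac{337561}{4 \cdot 4 \left(-704\right) \left(2 - \left(3 - 12\right)\right)} = \left(-488801\right) \left(- \frac{1}{195}\right) + \frac{337561}{4 \cdot 4 \left(-704\right) \left(2 - -9\right)} = \frac{488801}{195} + \frac{337561}{4 \cdot 4 \left(-704\right) \left(2 + 9\right)} = \frac{488801}{195} + \frac{337561}{4 \cdot 4 \left(-704\right) 11} = \frac{488801}{195} + \frac{337561}{4 \left(-30976\right)} = \frac{488801}{195} + \frac{337561}{4} \left(- \frac{1}{30976}\right) = \frac{488801}{195} - \frac{337561}{123904} = \frac{60498574709}{24161280}$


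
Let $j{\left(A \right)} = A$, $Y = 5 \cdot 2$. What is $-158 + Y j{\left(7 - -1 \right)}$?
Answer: $-78$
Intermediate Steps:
$Y = 10$
$-158 + Y j{\left(7 - -1 \right)} = -158 + 10 \left(7 - -1\right) = -158 + 10 \left(7 + 1\right) = -158 + 10 \cdot 8 = -158 + 80 = -78$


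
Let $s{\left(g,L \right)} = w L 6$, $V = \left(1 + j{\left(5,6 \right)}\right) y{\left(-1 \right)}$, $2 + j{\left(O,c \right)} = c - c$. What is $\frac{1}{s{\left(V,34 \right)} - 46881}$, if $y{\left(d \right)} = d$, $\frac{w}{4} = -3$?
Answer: $- \frac{1}{49329} \approx -2.0272 \cdot 10^{-5}$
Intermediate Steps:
$w = -12$ ($w = 4 \left(-3\right) = -12$)
$j{\left(O,c \right)} = -2$ ($j{\left(O,c \right)} = -2 + \left(c - c\right) = -2 + 0 = -2$)
$V = 1$ ($V = \left(1 - 2\right) \left(-1\right) = \left(-1\right) \left(-1\right) = 1$)
$s{\left(g,L \right)} = - 72 L$ ($s{\left(g,L \right)} = - 12 L 6 = - 72 L$)
$\frac{1}{s{\left(V,34 \right)} - 46881} = \frac{1}{\left(-72\right) 34 - 46881} = \frac{1}{-2448 - 46881} = \frac{1}{-49329} = - \frac{1}{49329}$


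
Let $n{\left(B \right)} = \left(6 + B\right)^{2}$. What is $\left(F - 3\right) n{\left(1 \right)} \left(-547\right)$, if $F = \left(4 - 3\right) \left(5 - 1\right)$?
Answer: $-26803$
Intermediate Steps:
$F = 4$ ($F = 1 \cdot 4 = 4$)
$\left(F - 3\right) n{\left(1 \right)} \left(-547\right) = \left(4 - 3\right) \left(6 + 1\right)^{2} \left(-547\right) = 1 \cdot 7^{2} \left(-547\right) = 1 \cdot 49 \left(-547\right) = 49 \left(-547\right) = -26803$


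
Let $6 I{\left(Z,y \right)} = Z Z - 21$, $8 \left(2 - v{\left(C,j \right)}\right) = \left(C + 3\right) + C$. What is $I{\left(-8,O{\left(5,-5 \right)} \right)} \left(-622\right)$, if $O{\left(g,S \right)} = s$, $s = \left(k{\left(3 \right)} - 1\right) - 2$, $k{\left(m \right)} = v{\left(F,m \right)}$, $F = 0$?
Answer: $- \frac{13373}{3} \approx -4457.7$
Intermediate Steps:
$v{\left(C,j \right)} = \frac{13}{8} - \frac{C}{4}$ ($v{\left(C,j \right)} = 2 - \frac{\left(C + 3\right) + C}{8} = 2 - \frac{\left(3 + C\right) + C}{8} = 2 - \frac{3 + 2 C}{8} = 2 - \left(\frac{3}{8} + \frac{C}{4}\right) = \frac{13}{8} - \frac{C}{4}$)
$k{\left(m \right)} = \frac{13}{8}$ ($k{\left(m \right)} = \frac{13}{8} - 0 = \frac{13}{8} + 0 = \frac{13}{8}$)
$s = - \frac{11}{8}$ ($s = \left(\frac{13}{8} - 1\right) - 2 = \frac{5}{8} - 2 = - \frac{11}{8} \approx -1.375$)
$O{\left(g,S \right)} = - \frac{11}{8}$
$I{\left(Z,y \right)} = - \frac{7}{2} + \frac{Z^{2}}{6}$ ($I{\left(Z,y \right)} = \frac{Z Z - 21}{6} = \frac{Z^{2} - 21}{6} = \frac{-21 + Z^{2}}{6} = - \frac{7}{2} + \frac{Z^{2}}{6}$)
$I{\left(-8,O{\left(5,-5 \right)} \right)} \left(-622\right) = \left(- \frac{7}{2} + \frac{\left(-8\right)^{2}}{6}\right) \left(-622\right) = \left(- \frac{7}{2} + \frac{1}{6} \cdot 64\right) \left(-622\right) = \left(- \frac{7}{2} + \frac{32}{3}\right) \left(-622\right) = \frac{43}{6} \left(-622\right) = - \frac{13373}{3}$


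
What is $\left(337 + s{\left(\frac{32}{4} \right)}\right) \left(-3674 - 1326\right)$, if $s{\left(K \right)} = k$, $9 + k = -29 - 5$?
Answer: $-1470000$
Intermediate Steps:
$k = -43$ ($k = -9 - 34 = -43$)
$s{\left(K \right)} = -43$
$\left(337 + s{\left(\frac{32}{4} \right)}\right) \left(-3674 - 1326\right) = \left(337 - 43\right) \left(-3674 - 1326\right) = 294 \left(-5000\right) = -1470000$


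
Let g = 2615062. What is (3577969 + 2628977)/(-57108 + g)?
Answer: 3103473/1278977 ≈ 2.4265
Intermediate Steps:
(3577969 + 2628977)/(-57108 + g) = (3577969 + 2628977)/(-57108 + 2615062) = 6206946/2557954 = 6206946*(1/2557954) = 3103473/1278977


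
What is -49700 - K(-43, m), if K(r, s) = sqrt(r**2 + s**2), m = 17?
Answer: -49700 - sqrt(2138) ≈ -49746.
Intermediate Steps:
-49700 - K(-43, m) = -49700 - sqrt((-43)**2 + 17**2) = -49700 - sqrt(1849 + 289) = -49700 - sqrt(2138)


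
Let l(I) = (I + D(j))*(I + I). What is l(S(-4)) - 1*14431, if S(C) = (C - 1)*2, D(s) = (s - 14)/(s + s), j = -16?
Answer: -56999/4 ≈ -14250.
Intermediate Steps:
D(s) = (-14 + s)/(2*s) (D(s) = (-14 + s)/((2*s)) = (-14 + s)*(1/(2*s)) = (-14 + s)/(2*s))
S(C) = -2 + 2*C (S(C) = (-1 + C)*2 = -2 + 2*C)
l(I) = 2*I*(15/16 + I) (l(I) = (I + (1/2)*(-14 - 16)/(-16))*(I + I) = (I + (1/2)*(-1/16)*(-30))*(2*I) = (I + 15/16)*(2*I) = (15/16 + I)*(2*I) = 2*I*(15/16 + I))
l(S(-4)) - 1*14431 = (-2 + 2*(-4))*(15 + 16*(-2 + 2*(-4)))/8 - 1*14431 = (-2 - 8)*(15 + 16*(-2 - 8))/8 - 14431 = (1/8)*(-10)*(15 + 16*(-10)) - 14431 = (1/8)*(-10)*(15 - 160) - 14431 = (1/8)*(-10)*(-145) - 14431 = 725/4 - 14431 = -56999/4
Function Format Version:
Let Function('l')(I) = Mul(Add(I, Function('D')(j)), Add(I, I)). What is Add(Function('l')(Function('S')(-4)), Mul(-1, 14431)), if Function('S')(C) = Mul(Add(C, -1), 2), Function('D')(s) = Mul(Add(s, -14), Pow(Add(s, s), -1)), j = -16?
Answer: Rational(-56999, 4) ≈ -14250.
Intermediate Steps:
Function('D')(s) = Mul(Rational(1, 2), Pow(s, -1), Add(-14, s)) (Function('D')(s) = Mul(Add(-14, s), Pow(Mul(2, s), -1)) = Mul(Add(-14, s), Mul(Rational(1, 2), Pow(s, -1))) = Mul(Rational(1, 2), Pow(s, -1), Add(-14, s)))
Function('S')(C) = Add(-2, Mul(2, C)) (Function('S')(C) = Mul(Add(-1, C), 2) = Add(-2, Mul(2, C)))
Function('l')(I) = Mul(2, I, Add(Rational(15, 16), I)) (Function('l')(I) = Mul(Add(I, Mul(Rational(1, 2), Pow(-16, -1), Add(-14, -16))), Add(I, I)) = Mul(Add(I, Mul(Rational(1, 2), Rational(-1, 16), -30)), Mul(2, I)) = Mul(Add(I, Rational(15, 16)), Mul(2, I)) = Mul(Add(Rational(15, 16), I), Mul(2, I)) = Mul(2, I, Add(Rational(15, 16), I)))
Add(Function('l')(Function('S')(-4)), Mul(-1, 14431)) = Add(Mul(Rational(1, 8), Add(-2, Mul(2, -4)), Add(15, Mul(16, Add(-2, Mul(2, -4))))), Mul(-1, 14431)) = Add(Mul(Rational(1, 8), Add(-2, -8), Add(15, Mul(16, Add(-2, -8)))), -14431) = Add(Mul(Rational(1, 8), -10, Add(15, Mul(16, -10))), -14431) = Add(Mul(Rational(1, 8), -10, Add(15, -160)), -14431) = Add(Mul(Rational(1, 8), -10, -145), -14431) = Add(Rational(725, 4), -14431) = Rational(-56999, 4)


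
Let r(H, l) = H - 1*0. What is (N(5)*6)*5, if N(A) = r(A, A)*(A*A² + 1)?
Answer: 18900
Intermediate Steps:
r(H, l) = H (r(H, l) = H + 0 = H)
N(A) = A*(1 + A³) (N(A) = A*(A*A² + 1) = A*(A³ + 1) = A*(1 + A³))
(N(5)*6)*5 = ((5 + 5⁴)*6)*5 = ((5 + 625)*6)*5 = (630*6)*5 = 3780*5 = 18900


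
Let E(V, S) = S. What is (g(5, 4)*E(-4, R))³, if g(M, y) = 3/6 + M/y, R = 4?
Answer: 343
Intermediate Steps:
g(M, y) = ½ + M/y (g(M, y) = 3*(⅙) + M/y = ½ + M/y)
(g(5, 4)*E(-4, R))³ = (((5 + (½)*4)/4)*4)³ = (((5 + 2)/4)*4)³ = (((¼)*7)*4)³ = ((7/4)*4)³ = 7³ = 343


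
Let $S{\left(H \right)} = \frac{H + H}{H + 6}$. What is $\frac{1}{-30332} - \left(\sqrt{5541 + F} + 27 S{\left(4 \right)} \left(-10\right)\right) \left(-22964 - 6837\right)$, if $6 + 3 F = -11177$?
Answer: $- \frac{195247569313}{30332} + \frac{238408 \sqrt{255}}{3} \approx -5.168 \cdot 10^{6}$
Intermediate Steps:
$F = - \frac{11183}{3}$ ($F = -2 + \frac{1}{3} \left(-11177\right) = -2 - \frac{11177}{3} = - \frac{11183}{3} \approx -3727.7$)
$S{\left(H \right)} = \frac{2 H}{6 + H}$
$\frac{1}{-30332} - \left(\sqrt{5541 + F} + 27 S{\left(4 \right)} \left(-10\right)\right) \left(-22964 - 6837\right) = \frac{1}{-30332} - \left(\sqrt{5541 - \frac{11183}{3}} + 27 \cdot 2 \cdot 4 \frac{1}{6 + 4} \left(-10\right)\right) \left(-22964 - 6837\right) = - \frac{1}{30332} - \left(\sqrt{\frac{5440}{3}} + 27 \cdot 2 \cdot 4 \cdot \frac{1}{10} \left(-10\right)\right) \left(-29801\right) = - \frac{1}{30332} - \left(\frac{8 \sqrt{255}}{3} + 27 \cdot 2 \cdot 4 \cdot \frac{1}{10} \left(-10\right)\right) \left(-29801\right) = - \frac{1}{30332} - \left(\frac{8 \sqrt{255}}{3} + 27 \cdot \frac{4}{5} \left(-10\right)\right) \left(-29801\right) = - \frac{1}{30332} - \left(\frac{8 \sqrt{255}}{3} + \frac{108}{5} \left(-10\right)\right) \left(-29801\right) = - \frac{1}{30332} - \left(\frac{8 \sqrt{255}}{3} - 216\right) \left(-29801\right) = - \frac{1}{30332} - \left(-216 + \frac{8 \sqrt{255}}{3}\right) \left(-29801\right) = - \frac{1}{30332} - \left(6437016 - \frac{238408 \sqrt{255}}{3}\right) = - \frac{195247569313}{30332} + \frac{238408 \sqrt{255}}{3}$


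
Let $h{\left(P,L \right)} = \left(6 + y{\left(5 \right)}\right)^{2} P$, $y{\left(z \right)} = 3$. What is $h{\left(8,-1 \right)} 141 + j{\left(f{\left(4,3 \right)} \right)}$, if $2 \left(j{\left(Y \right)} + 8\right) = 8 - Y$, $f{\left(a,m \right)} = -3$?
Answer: $\frac{182731}{2} \approx 91366.0$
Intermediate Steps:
$j{\left(Y \right)} = -4 - \frac{Y}{2}$ ($j{\left(Y \right)} = -8 + \frac{8 - Y}{2} = -8 - \left(-4 + \frac{Y}{2}\right) = -4 - \frac{Y}{2}$)
$h{\left(P,L \right)} = 81 P$ ($h{\left(P,L \right)} = \left(6 + 3\right)^{2} P = 9^{2} P = 81 P$)
$h{\left(8,-1 \right)} 141 + j{\left(f{\left(4,3 \right)} \right)} = 81 \cdot 8 \cdot 141 - \frac{5}{2} = 648 \cdot 141 + \left(-4 + \frac{3}{2}\right) = 91368 - \frac{5}{2} = \frac{182731}{2}$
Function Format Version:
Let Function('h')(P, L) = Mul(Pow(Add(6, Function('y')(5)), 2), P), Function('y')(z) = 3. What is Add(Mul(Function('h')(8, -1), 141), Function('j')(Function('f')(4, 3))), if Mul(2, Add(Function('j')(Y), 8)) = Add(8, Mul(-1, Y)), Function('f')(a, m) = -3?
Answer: Rational(182731, 2) ≈ 91366.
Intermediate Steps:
Function('j')(Y) = Add(-4, Mul(Rational(-1, 2), Y)) (Function('j')(Y) = Add(-8, Mul(Rational(1, 2), Add(8, Mul(-1, Y)))) = Add(-8, Add(4, Mul(Rational(-1, 2), Y))) = Add(-4, Mul(Rational(-1, 2), Y)))
Function('h')(P, L) = Mul(81, P) (Function('h')(P, L) = Mul(Pow(Add(6, 3), 2), P) = Mul(Pow(9, 2), P) = Mul(81, P))
Add(Mul(Function('h')(8, -1), 141), Function('j')(Function('f')(4, 3))) = Add(Mul(Mul(81, 8), 141), Add(-4, Mul(Rational(-1, 2), -3))) = Add(Mul(648, 141), Add(-4, Rational(3, 2))) = Add(91368, Rational(-5, 2)) = Rational(182731, 2)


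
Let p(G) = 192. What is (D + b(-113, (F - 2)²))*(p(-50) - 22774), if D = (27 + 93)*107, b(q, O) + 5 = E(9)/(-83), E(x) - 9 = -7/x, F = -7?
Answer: -216508786522/747 ≈ -2.8984e+8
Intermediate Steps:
E(x) = 9 - 7/x
b(q, O) = -3809/747 (b(q, O) = -5 + (9 - 7/9)/(-83) = -5 + (9 - 7*⅑)*(-1/83) = -5 + (9 - 7/9)*(-1/83) = -5 + (74/9)*(-1/83) = -5 - 74/747 = -3809/747)
D = 12840 (D = 120*107 = 12840)
(D + b(-113, (F - 2)²))*(p(-50) - 22774) = (12840 - 3809/747)*(192 - 22774) = (9587671/747)*(-22582) = -216508786522/747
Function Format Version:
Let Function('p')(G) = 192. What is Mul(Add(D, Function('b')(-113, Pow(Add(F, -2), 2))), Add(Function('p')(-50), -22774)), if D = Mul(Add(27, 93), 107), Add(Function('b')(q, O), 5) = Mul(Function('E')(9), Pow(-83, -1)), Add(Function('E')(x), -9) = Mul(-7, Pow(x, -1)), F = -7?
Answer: Rational(-216508786522, 747) ≈ -2.8984e+8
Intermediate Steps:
Function('E')(x) = Add(9, Mul(-7, Pow(x, -1)))
Function('b')(q, O) = Rational(-3809, 747) (Function('b')(q, O) = Add(-5, Mul(Add(9, Mul(-7, Pow(9, -1))), Pow(-83, -1))) = Add(-5, Mul(Add(9, Mul(-7, Rational(1, 9))), Rational(-1, 83))) = Add(-5, Mul(Add(9, Rational(-7, 9)), Rational(-1, 83))) = Add(-5, Mul(Rational(74, 9), Rational(-1, 83))) = Add(-5, Rational(-74, 747)) = Rational(-3809, 747))
D = 12840 (D = Mul(120, 107) = 12840)
Mul(Add(D, Function('b')(-113, Pow(Add(F, -2), 2))), Add(Function('p')(-50), -22774)) = Mul(Add(12840, Rational(-3809, 747)), Add(192, -22774)) = Mul(Rational(9587671, 747), -22582) = Rational(-216508786522, 747)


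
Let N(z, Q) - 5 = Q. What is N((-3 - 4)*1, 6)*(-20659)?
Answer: -227249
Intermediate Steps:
N(z, Q) = 5 + Q
N((-3 - 4)*1, 6)*(-20659) = (5 + 6)*(-20659) = 11*(-20659) = -227249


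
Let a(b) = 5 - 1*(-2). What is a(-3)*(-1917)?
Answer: -13419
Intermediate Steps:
a(b) = 7 (a(b) = 5 + 2 = 7)
a(-3)*(-1917) = 7*(-1917) = -13419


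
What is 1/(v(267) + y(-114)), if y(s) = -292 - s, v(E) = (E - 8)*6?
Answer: 1/1376 ≈ 0.00072674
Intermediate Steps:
v(E) = -48 + 6*E (v(E) = (-8 + E)*6 = -48 + 6*E)
1/(v(267) + y(-114)) = 1/((-48 + 6*267) + (-292 - 1*(-114))) = 1/((-48 + 1602) + (-292 + 114)) = 1/(1554 - 178) = 1/1376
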